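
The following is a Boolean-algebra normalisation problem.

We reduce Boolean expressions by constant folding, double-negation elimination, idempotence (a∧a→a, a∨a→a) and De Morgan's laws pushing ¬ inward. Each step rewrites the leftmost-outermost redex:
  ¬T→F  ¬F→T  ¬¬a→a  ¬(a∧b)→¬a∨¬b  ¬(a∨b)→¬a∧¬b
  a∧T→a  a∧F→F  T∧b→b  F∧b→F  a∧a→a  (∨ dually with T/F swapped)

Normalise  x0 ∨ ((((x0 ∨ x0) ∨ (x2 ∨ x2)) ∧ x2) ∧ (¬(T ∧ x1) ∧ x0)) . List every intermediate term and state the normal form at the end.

Answer: normal form = x0 ∨ (((x0 ∨ x2) ∧ x2) ∧ (¬x1 ∧ x0))  (in 5 steps)

Working:
  start: x0 ∨ ((((x0 ∨ x0) ∨ (x2 ∨ x2)) ∧ x2) ∧ (¬(T ∧ x1) ∧ x0))
  step 1: x0 ∨ (((x0 ∨ (x2 ∨ x2)) ∧ x2) ∧ (¬(T ∧ x1) ∧ x0))
  step 2: x0 ∨ (((x0 ∨ x2) ∧ x2) ∧ (¬(T ∧ x1) ∧ x0))
  step 3: x0 ∨ (((x0 ∨ x2) ∧ x2) ∧ ((¬T ∨ ¬x1) ∧ x0))
  step 4: x0 ∨ (((x0 ∨ x2) ∧ x2) ∧ ((F ∨ ¬x1) ∧ x0))
  step 5: x0 ∨ (((x0 ∨ x2) ∧ x2) ∧ (¬x1 ∧ x0))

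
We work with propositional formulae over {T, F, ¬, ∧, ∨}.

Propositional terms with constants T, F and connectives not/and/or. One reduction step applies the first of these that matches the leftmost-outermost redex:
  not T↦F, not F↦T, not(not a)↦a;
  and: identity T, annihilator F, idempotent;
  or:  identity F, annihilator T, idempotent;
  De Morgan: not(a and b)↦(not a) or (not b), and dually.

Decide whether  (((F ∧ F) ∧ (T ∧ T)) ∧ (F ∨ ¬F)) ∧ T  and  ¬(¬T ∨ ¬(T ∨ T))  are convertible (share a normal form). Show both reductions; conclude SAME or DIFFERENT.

Answer: DIFFERENT — A ⇓ F, B ⇓ T

Reduction:
Term A:
  start: (((F ∧ F) ∧ (T ∧ T)) ∧ (F ∨ ¬F)) ∧ T
  [1] ((F ∧ F) ∧ (T ∧ T)) ∧ (F ∨ ¬F)
  [2] (F ∧ (T ∧ T)) ∧ (F ∨ ¬F)
  [3] F ∧ (F ∨ ¬F)
  [4] F

Term B:
  start: ¬(¬T ∨ ¬(T ∨ T))
  [1] ¬¬T ∧ ¬¬(T ∨ T)
  [2] T ∧ ¬¬(T ∨ T)
  [3] ¬¬(T ∨ T)
  [4] T ∨ T
  [5] T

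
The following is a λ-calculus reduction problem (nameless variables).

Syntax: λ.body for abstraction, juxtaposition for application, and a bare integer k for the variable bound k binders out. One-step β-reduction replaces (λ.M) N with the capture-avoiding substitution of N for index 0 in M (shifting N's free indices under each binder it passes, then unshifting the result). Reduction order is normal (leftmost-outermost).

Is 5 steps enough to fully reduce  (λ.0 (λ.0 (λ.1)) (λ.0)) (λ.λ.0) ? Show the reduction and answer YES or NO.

Answer: YES — reaches normal form λ.0 in 3 ≤ 5 steps

Working:
  start: (λ.0 (λ.0 (λ.1)) (λ.0)) (λ.λ.0)
  step 1: (λ.λ.0) (λ.0 (λ.1)) (λ.0)
  step 2: (λ.0) (λ.0)
  step 3: λ.0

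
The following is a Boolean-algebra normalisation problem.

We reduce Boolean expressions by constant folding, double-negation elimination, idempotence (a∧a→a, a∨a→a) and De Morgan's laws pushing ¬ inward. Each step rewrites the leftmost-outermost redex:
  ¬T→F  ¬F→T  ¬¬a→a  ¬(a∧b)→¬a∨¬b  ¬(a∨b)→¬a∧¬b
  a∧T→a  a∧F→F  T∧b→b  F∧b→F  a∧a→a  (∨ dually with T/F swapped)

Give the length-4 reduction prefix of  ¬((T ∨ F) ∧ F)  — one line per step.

  start: ¬((T ∨ F) ∧ F)
  [1] ¬(T ∨ F) ∨ ¬F
  [2] (¬T ∧ ¬F) ∨ ¬F
  [3] (F ∧ ¬F) ∨ ¬F
  [4] F ∨ ¬F

Answer: after 4 steps: F ∨ ¬F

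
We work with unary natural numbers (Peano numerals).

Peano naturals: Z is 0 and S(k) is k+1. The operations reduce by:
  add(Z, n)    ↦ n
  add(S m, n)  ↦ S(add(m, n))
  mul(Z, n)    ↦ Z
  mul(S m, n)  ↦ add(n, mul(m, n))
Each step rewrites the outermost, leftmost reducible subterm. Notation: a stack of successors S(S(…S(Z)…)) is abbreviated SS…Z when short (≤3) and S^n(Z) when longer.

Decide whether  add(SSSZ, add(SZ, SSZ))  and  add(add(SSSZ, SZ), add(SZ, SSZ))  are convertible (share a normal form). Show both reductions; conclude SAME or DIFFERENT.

Term A:
  start: add(SSSZ, add(SZ, SSZ))
  [1] S(add(SSZ, add(SZ, SSZ)))
  [2] S(S(add(SZ, add(SZ, SSZ))))
  [3] S(S(S(add(Z, add(SZ, SSZ)))))
  [4] S(S(S(add(SZ, SSZ))))
  [5] S(S(S(S(add(Z, SSZ)))))
  [6] S^6(Z)

Term B:
  start: add(add(SSSZ, SZ), add(SZ, SSZ))
  [1] add(S(add(SSZ, SZ)), add(SZ, SSZ))
  [2] S(add(add(SSZ, SZ), add(SZ, SSZ)))
  [3] S(add(S(add(SZ, SZ)), add(SZ, SSZ)))
  [4] S(S(add(add(SZ, SZ), add(SZ, SSZ))))
  [5] S(S(add(S(add(Z, SZ)), add(SZ, SSZ))))
  [6] S(S(S(add(add(Z, SZ), add(SZ, SSZ)))))
  [7] S(S(S(add(SZ, add(SZ, SSZ)))))
  [8] S(S(S(S(add(Z, add(SZ, SSZ))))))
  [9] S(S(S(S(add(SZ, SSZ)))))
  [10] S(S(S(S(S(add(Z, SSZ))))))
  [11] S^7(Z)

Answer: DIFFERENT — A ⇓ S^6(Z), B ⇓ S^7(Z)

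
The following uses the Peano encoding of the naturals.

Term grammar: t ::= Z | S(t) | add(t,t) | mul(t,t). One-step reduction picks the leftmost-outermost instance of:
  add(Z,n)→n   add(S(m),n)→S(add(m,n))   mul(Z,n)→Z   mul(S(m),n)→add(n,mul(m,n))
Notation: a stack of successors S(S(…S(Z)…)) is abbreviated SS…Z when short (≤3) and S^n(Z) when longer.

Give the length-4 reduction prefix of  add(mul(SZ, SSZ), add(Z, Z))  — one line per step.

Answer: after 4 steps: S(add(S(add(Z, mul(Z, SSZ))), add(Z, Z)))

Working:
  start: add(mul(SZ, SSZ), add(Z, Z))
  [1] add(add(SSZ, mul(Z, SSZ)), add(Z, Z))
  [2] add(S(add(SZ, mul(Z, SSZ))), add(Z, Z))
  [3] S(add(add(SZ, mul(Z, SSZ)), add(Z, Z)))
  [4] S(add(S(add(Z, mul(Z, SSZ))), add(Z, Z)))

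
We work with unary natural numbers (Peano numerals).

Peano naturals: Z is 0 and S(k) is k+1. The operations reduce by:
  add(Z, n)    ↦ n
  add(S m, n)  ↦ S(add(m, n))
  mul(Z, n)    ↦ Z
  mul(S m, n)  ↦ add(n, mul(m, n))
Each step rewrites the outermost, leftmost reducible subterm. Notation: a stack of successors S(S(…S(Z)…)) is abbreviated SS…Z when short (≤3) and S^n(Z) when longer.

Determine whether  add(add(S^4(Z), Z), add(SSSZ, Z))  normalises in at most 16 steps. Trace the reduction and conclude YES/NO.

Answer: YES — reaches normal form S^7(Z) in 14 ≤ 16 steps

Working:
  start: add(add(S^4(Z), Z), add(SSSZ, Z))
  step 1: add(S(add(SSSZ, Z)), add(SSSZ, Z))
  step 2: S(add(add(SSSZ, Z), add(SSSZ, Z)))
  step 3: S(add(S(add(SSZ, Z)), add(SSSZ, Z)))
  step 4: S(S(add(add(SSZ, Z), add(SSSZ, Z))))
  step 5: S(S(add(S(add(SZ, Z)), add(SSSZ, Z))))
  step 6: S(S(S(add(add(SZ, Z), add(SSSZ, Z)))))
  step 7: S(S(S(add(S(add(Z, Z)), add(SSSZ, Z)))))
  step 8: S(S(S(S(add(add(Z, Z), add(SSSZ, Z))))))
  step 9: S(S(S(S(add(Z, add(SSSZ, Z))))))
  step 10: S(S(S(S(add(SSSZ, Z)))))
  step 11: S(S(S(S(S(add(SSZ, Z))))))
  step 12: S(S(S(S(S(S(add(SZ, Z)))))))
  step 13: S(S(S(S(S(S(S(add(Z, Z))))))))
  step 14: S^7(Z)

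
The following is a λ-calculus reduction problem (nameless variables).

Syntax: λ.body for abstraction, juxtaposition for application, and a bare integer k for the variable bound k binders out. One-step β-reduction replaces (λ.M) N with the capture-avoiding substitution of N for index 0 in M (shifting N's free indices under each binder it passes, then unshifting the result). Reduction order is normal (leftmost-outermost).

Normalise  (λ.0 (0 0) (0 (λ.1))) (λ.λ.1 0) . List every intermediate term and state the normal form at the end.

Answer: normal form = λ.λ.λ.1 0  (in 9 steps)

Derivation:
  start: (λ.0 (0 0) (0 (λ.1))) (λ.λ.1 0)
  [1] (λ.λ.1 0) ((λ.λ.1 0) (λ.λ.1 0)) ((λ.λ.1 0) (λ.λ.λ.1 0))
  [2] (λ.(λ.λ.1 0) (λ.λ.1 0) 0) ((λ.λ.1 0) (λ.λ.λ.1 0))
  [3] (λ.λ.1 0) (λ.λ.1 0) ((λ.λ.1 0) (λ.λ.λ.1 0))
  [4] (λ.(λ.λ.1 0) 0) ((λ.λ.1 0) (λ.λ.λ.1 0))
  [5] (λ.λ.1 0) ((λ.λ.1 0) (λ.λ.λ.1 0))
  [6] λ.(λ.λ.1 0) (λ.λ.λ.1 0) 0
  [7] λ.(λ.(λ.λ.λ.1 0) 0) 0
  [8] λ.(λ.λ.λ.1 0) 0
  [9] λ.λ.λ.1 0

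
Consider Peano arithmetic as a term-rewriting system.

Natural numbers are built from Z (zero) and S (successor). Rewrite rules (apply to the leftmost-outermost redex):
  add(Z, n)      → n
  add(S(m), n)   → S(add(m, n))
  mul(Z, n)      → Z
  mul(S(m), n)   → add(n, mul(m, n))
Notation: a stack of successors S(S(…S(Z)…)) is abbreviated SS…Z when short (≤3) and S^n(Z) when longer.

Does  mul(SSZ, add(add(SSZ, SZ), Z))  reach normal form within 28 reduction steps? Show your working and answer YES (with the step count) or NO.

Answer: YES — reaches normal form S^6(Z) in 25 ≤ 28 steps

Derivation:
  start: mul(SSZ, add(add(SSZ, SZ), Z))
  step 1: add(add(add(SSZ, SZ), Z), mul(SZ, add(add(SSZ, SZ), Z)))
  step 2: add(add(S(add(SZ, SZ)), Z), mul(SZ, add(add(SSZ, SZ), Z)))
  step 3: add(S(add(add(SZ, SZ), Z)), mul(SZ, add(add(SSZ, SZ), Z)))
  step 4: S(add(add(add(SZ, SZ), Z), mul(SZ, add(add(SSZ, SZ), Z))))
  step 5: S(add(add(S(add(Z, SZ)), Z), mul(SZ, add(add(SSZ, SZ), Z))))
  step 6: S(add(S(add(add(Z, SZ), Z)), mul(SZ, add(add(SSZ, SZ), Z))))
  step 7: S(S(add(add(add(Z, SZ), Z), mul(SZ, add(add(SSZ, SZ), Z)))))
  step 8: S(S(add(add(SZ, Z), mul(SZ, add(add(SSZ, SZ), Z)))))
  step 9: S(S(add(S(add(Z, Z)), mul(SZ, add(add(SSZ, SZ), Z)))))
  step 10: S(S(S(add(add(Z, Z), mul(SZ, add(add(SSZ, SZ), Z))))))
  step 11: S(S(S(add(Z, mul(SZ, add(add(SSZ, SZ), Z))))))
  step 12: S(S(S(mul(SZ, add(add(SSZ, SZ), Z)))))
  step 13: S(S(S(add(add(add(SSZ, SZ), Z), mul(Z, add(add(SSZ, SZ), Z))))))
  step 14: S(S(S(add(add(S(add(SZ, SZ)), Z), mul(Z, add(add(SSZ, SZ), Z))))))
  step 15: S(S(S(add(S(add(add(SZ, SZ), Z)), mul(Z, add(add(SSZ, SZ), Z))))))
  step 16: S(S(S(S(add(add(add(SZ, SZ), Z), mul(Z, add(add(SSZ, SZ), Z)))))))
  step 17: S(S(S(S(add(add(S(add(Z, SZ)), Z), mul(Z, add(add(SSZ, SZ), Z)))))))
  step 18: S(S(S(S(add(S(add(add(Z, SZ), Z)), mul(Z, add(add(SSZ, SZ), Z)))))))
  step 19: S(S(S(S(S(add(add(add(Z, SZ), Z), mul(Z, add(add(SSZ, SZ), Z))))))))
  step 20: S(S(S(S(S(add(add(SZ, Z), mul(Z, add(add(SSZ, SZ), Z))))))))
  step 21: S(S(S(S(S(add(S(add(Z, Z)), mul(Z, add(add(SSZ, SZ), Z))))))))
  step 22: S(S(S(S(S(S(add(add(Z, Z), mul(Z, add(add(SSZ, SZ), Z)))))))))
  step 23: S(S(S(S(S(S(add(Z, mul(Z, add(add(SSZ, SZ), Z)))))))))
  step 24: S(S(S(S(S(S(mul(Z, add(add(SSZ, SZ), Z))))))))
  step 25: S^6(Z)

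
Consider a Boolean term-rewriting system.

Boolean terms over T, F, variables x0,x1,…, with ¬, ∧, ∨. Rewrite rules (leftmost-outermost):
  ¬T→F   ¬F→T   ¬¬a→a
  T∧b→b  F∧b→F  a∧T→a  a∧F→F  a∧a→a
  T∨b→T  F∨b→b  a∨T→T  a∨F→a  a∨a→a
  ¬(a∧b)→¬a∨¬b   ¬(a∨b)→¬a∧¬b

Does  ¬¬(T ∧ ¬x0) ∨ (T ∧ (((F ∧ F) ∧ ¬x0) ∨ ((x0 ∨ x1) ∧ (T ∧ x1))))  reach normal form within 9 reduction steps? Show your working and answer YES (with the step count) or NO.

  start: ¬¬(T ∧ ¬x0) ∨ (T ∧ (((F ∧ F) ∧ ¬x0) ∨ ((x0 ∨ x1) ∧ (T ∧ x1))))
  [1] (T ∧ ¬x0) ∨ (T ∧ (((F ∧ F) ∧ ¬x0) ∨ ((x0 ∨ x1) ∧ (T ∧ x1))))
  [2] ¬x0 ∨ (T ∧ (((F ∧ F) ∧ ¬x0) ∨ ((x0 ∨ x1) ∧ (T ∧ x1))))
  [3] ¬x0 ∨ (((F ∧ F) ∧ ¬x0) ∨ ((x0 ∨ x1) ∧ (T ∧ x1)))
  [4] ¬x0 ∨ ((F ∧ ¬x0) ∨ ((x0 ∨ x1) ∧ (T ∧ x1)))
  [5] ¬x0 ∨ (F ∨ ((x0 ∨ x1) ∧ (T ∧ x1)))
  [6] ¬x0 ∨ ((x0 ∨ x1) ∧ (T ∧ x1))
  [7] ¬x0 ∨ ((x0 ∨ x1) ∧ x1)

Answer: YES — reaches normal form ¬x0 ∨ ((x0 ∨ x1) ∧ x1) in 7 ≤ 9 steps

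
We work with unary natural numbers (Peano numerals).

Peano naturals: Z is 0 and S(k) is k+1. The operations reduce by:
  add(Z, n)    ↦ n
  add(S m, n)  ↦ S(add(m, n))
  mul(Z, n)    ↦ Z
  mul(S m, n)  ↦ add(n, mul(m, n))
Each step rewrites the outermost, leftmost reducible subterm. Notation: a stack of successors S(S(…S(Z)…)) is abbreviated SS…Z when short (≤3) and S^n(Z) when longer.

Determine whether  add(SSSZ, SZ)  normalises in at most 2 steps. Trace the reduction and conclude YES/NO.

  start: add(SSSZ, SZ)
  step 1: S(add(SSZ, SZ))
  step 2: S(S(add(SZ, SZ)))

Answer: NO — after 2 steps the term is S(S(add(SZ, SZ))), not yet normal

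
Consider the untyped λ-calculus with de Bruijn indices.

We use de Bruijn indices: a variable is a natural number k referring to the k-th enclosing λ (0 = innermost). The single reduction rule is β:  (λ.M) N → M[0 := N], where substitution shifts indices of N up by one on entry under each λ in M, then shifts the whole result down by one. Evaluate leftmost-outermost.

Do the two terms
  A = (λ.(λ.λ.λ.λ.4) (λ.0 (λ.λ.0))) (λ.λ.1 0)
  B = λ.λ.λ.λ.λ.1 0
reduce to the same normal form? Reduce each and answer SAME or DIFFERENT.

Answer: SAME — A ⇓ λ.λ.λ.λ.λ.1 0, B ⇓ λ.λ.λ.λ.λ.1 0

Reduction:
Term A:
  start: (λ.(λ.λ.λ.λ.4) (λ.0 (λ.λ.0))) (λ.λ.1 0)
  →1  (λ.λ.λ.λ.λ.λ.1 0) (λ.0 (λ.λ.0))
  →2  λ.λ.λ.λ.λ.1 0

Term B:
  start: λ.λ.λ.λ.λ.1 0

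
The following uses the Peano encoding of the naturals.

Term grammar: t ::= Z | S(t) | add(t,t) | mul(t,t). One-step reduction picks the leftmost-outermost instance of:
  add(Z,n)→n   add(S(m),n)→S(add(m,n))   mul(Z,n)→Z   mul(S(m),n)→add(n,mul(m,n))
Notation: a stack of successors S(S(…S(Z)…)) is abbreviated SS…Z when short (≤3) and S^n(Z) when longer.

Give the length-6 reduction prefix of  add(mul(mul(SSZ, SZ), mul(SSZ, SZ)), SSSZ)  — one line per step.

Answer: after 6 steps: add(S(add(add(Z, mul(SZ, SZ)), mul(add(Z, mul(SZ, SZ)), mul(SSZ, SZ)))), SSSZ)

Reduction:
  start: add(mul(mul(SSZ, SZ), mul(SSZ, SZ)), SSSZ)
  step 1: add(mul(add(SZ, mul(SZ, SZ)), mul(SSZ, SZ)), SSSZ)
  step 2: add(mul(S(add(Z, mul(SZ, SZ))), mul(SSZ, SZ)), SSSZ)
  step 3: add(add(mul(SSZ, SZ), mul(add(Z, mul(SZ, SZ)), mul(SSZ, SZ))), SSSZ)
  step 4: add(add(add(SZ, mul(SZ, SZ)), mul(add(Z, mul(SZ, SZ)), mul(SSZ, SZ))), SSSZ)
  step 5: add(add(S(add(Z, mul(SZ, SZ))), mul(add(Z, mul(SZ, SZ)), mul(SSZ, SZ))), SSSZ)
  step 6: add(S(add(add(Z, mul(SZ, SZ)), mul(add(Z, mul(SZ, SZ)), mul(SSZ, SZ)))), SSSZ)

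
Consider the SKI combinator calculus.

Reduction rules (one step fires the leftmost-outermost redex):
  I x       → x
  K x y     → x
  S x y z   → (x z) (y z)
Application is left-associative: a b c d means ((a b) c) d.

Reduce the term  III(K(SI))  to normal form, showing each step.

  start: III(K(SI))
  [1] II(K(SI))
  [2] I(K(SI))
  [3] K(SI)

Answer: normal form = K(SI)  (in 3 steps)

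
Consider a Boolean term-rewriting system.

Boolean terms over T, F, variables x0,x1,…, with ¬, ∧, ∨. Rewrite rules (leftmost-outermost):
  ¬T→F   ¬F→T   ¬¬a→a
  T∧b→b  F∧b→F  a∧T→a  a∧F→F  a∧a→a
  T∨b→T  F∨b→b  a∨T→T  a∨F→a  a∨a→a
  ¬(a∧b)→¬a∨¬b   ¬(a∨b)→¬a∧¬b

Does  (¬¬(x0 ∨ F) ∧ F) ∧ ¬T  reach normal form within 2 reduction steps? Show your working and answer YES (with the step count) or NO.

Answer: YES — reaches normal form F in 2 ≤ 2 steps

Reduction:
  start: (¬¬(x0 ∨ F) ∧ F) ∧ ¬T
  step 1: F ∧ ¬T
  step 2: F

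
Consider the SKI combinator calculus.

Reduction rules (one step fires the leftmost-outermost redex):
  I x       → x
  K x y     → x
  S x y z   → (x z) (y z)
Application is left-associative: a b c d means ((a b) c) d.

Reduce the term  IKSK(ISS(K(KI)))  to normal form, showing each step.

Answer: normal form = S(SS(K(KI)))  (in 3 steps)

Derivation:
  start: IKSK(ISS(K(KI)))
  →1  KSK(ISS(K(KI)))
  →2  S(ISS(K(KI)))
  →3  S(SS(K(KI)))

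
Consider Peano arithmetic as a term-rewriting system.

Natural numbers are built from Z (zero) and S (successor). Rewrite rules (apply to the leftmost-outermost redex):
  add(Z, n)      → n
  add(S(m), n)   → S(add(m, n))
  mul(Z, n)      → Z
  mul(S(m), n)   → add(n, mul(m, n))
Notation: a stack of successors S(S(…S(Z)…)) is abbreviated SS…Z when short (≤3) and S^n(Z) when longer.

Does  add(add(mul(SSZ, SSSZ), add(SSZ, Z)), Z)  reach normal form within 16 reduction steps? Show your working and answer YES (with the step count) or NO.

Answer: NO — after 16 steps the term is S(S(S(S(add(add(S(add(SZ, mul(Z, SSSZ))), add(SSZ, Z)), Z))))), not yet normal

Derivation:
  start: add(add(mul(SSZ, SSSZ), add(SSZ, Z)), Z)
  →1  add(add(add(SSSZ, mul(SZ, SSSZ)), add(SSZ, Z)), Z)
  →2  add(add(S(add(SSZ, mul(SZ, SSSZ))), add(SSZ, Z)), Z)
  →3  add(S(add(add(SSZ, mul(SZ, SSSZ)), add(SSZ, Z))), Z)
  →4  S(add(add(add(SSZ, mul(SZ, SSSZ)), add(SSZ, Z)), Z))
  →5  S(add(add(S(add(SZ, mul(SZ, SSSZ))), add(SSZ, Z)), Z))
  →6  S(add(S(add(add(SZ, mul(SZ, SSSZ)), add(SSZ, Z))), Z))
  →7  S(S(add(add(add(SZ, mul(SZ, SSSZ)), add(SSZ, Z)), Z)))
  →8  S(S(add(add(S(add(Z, mul(SZ, SSSZ))), add(SSZ, Z)), Z)))
  →9  S(S(add(S(add(add(Z, mul(SZ, SSSZ)), add(SSZ, Z))), Z)))
  →10  S(S(S(add(add(add(Z, mul(SZ, SSSZ)), add(SSZ, Z)), Z))))
  →11  S(S(S(add(add(mul(SZ, SSSZ), add(SSZ, Z)), Z))))
  →12  S(S(S(add(add(add(SSSZ, mul(Z, SSSZ)), add(SSZ, Z)), Z))))
  →13  S(S(S(add(add(S(add(SSZ, mul(Z, SSSZ))), add(SSZ, Z)), Z))))
  →14  S(S(S(add(S(add(add(SSZ, mul(Z, SSSZ)), add(SSZ, Z))), Z))))
  →15  S(S(S(S(add(add(add(SSZ, mul(Z, SSSZ)), add(SSZ, Z)), Z)))))
  →16  S(S(S(S(add(add(S(add(SZ, mul(Z, SSSZ))), add(SSZ, Z)), Z)))))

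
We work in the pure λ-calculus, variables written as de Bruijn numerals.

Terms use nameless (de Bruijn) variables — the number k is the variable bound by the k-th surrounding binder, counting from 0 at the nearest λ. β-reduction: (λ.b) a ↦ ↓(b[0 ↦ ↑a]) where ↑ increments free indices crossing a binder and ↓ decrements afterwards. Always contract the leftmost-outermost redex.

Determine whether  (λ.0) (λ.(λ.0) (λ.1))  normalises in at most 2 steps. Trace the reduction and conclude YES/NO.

  start: (λ.0) (λ.(λ.0) (λ.1))
  step 1: λ.(λ.0) (λ.1)
  step 2: λ.λ.1

Answer: YES — reaches normal form λ.λ.1 in 2 ≤ 2 steps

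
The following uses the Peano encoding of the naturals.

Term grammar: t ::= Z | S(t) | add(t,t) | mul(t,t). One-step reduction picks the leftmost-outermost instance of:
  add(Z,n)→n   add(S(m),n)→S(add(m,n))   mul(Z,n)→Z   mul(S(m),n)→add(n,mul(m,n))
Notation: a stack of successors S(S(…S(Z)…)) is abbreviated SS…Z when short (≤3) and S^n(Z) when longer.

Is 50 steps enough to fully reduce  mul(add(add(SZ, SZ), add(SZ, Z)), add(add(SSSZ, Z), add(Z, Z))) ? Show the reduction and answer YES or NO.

Answer: YES — reaches normal form S^9(Z) in 50 ≤ 50 steps

Reduction:
  start: mul(add(add(SZ, SZ), add(SZ, Z)), add(add(SSSZ, Z), add(Z, Z)))
  →1  mul(add(S(add(Z, SZ)), add(SZ, Z)), add(add(SSSZ, Z), add(Z, Z)))
  →2  mul(S(add(add(Z, SZ), add(SZ, Z))), add(add(SSSZ, Z), add(Z, Z)))
  →3  add(add(add(SSSZ, Z), add(Z, Z)), mul(add(add(Z, SZ), add(SZ, Z)), add(add(SSSZ, Z), add(Z, Z))))
  →4  add(add(S(add(SSZ, Z)), add(Z, Z)), mul(add(add(Z, SZ), add(SZ, Z)), add(add(SSSZ, Z), add(Z, Z))))
  →5  add(S(add(add(SSZ, Z), add(Z, Z))), mul(add(add(Z, SZ), add(SZ, Z)), add(add(SSSZ, Z), add(Z, Z))))
  →6  S(add(add(add(SSZ, Z), add(Z, Z)), mul(add(add(Z, SZ), add(SZ, Z)), add(add(SSSZ, Z), add(Z, Z)))))
  →7  S(add(add(S(add(SZ, Z)), add(Z, Z)), mul(add(add(Z, SZ), add(SZ, Z)), add(add(SSSZ, Z), add(Z, Z)))))
  →8  S(add(S(add(add(SZ, Z), add(Z, Z))), mul(add(add(Z, SZ), add(SZ, Z)), add(add(SSSZ, Z), add(Z, Z)))))
  →9  S(S(add(add(add(SZ, Z), add(Z, Z)), mul(add(add(Z, SZ), add(SZ, Z)), add(add(SSSZ, Z), add(Z, Z))))))
  →10  S(S(add(add(S(add(Z, Z)), add(Z, Z)), mul(add(add(Z, SZ), add(SZ, Z)), add(add(SSSZ, Z), add(Z, Z))))))
  →11  S(S(add(S(add(add(Z, Z), add(Z, Z))), mul(add(add(Z, SZ), add(SZ, Z)), add(add(SSSZ, Z), add(Z, Z))))))
  →12  S(S(S(add(add(add(Z, Z), add(Z, Z)), mul(add(add(Z, SZ), add(SZ, Z)), add(add(SSSZ, Z), add(Z, Z)))))))
  →13  S(S(S(add(add(Z, add(Z, Z)), mul(add(add(Z, SZ), add(SZ, Z)), add(add(SSSZ, Z), add(Z, Z)))))))
  →14  S(S(S(add(add(Z, Z), mul(add(add(Z, SZ), add(SZ, Z)), add(add(SSSZ, Z), add(Z, Z)))))))
  →15  S(S(S(add(Z, mul(add(add(Z, SZ), add(SZ, Z)), add(add(SSSZ, Z), add(Z, Z)))))))
  →16  S(S(S(mul(add(add(Z, SZ), add(SZ, Z)), add(add(SSSZ, Z), add(Z, Z))))))
  →17  S(S(S(mul(add(SZ, add(SZ, Z)), add(add(SSSZ, Z), add(Z, Z))))))
  →18  S(S(S(mul(S(add(Z, add(SZ, Z))), add(add(SSSZ, Z), add(Z, Z))))))
  →19  S(S(S(add(add(add(SSSZ, Z), add(Z, Z)), mul(add(Z, add(SZ, Z)), add(add(SSSZ, Z), add(Z, Z)))))))
  →20  S(S(S(add(add(S(add(SSZ, Z)), add(Z, Z)), mul(add(Z, add(SZ, Z)), add(add(SSSZ, Z), add(Z, Z)))))))
  →21  S(S(S(add(S(add(add(SSZ, Z), add(Z, Z))), mul(add(Z, add(SZ, Z)), add(add(SSSZ, Z), add(Z, Z)))))))
  →22  S(S(S(S(add(add(add(SSZ, Z), add(Z, Z)), mul(add(Z, add(SZ, Z)), add(add(SSSZ, Z), add(Z, Z))))))))
  →23  S(S(S(S(add(add(S(add(SZ, Z)), add(Z, Z)), mul(add(Z, add(SZ, Z)), add(add(SSSZ, Z), add(Z, Z))))))))
  →24  S(S(S(S(add(S(add(add(SZ, Z), add(Z, Z))), mul(add(Z, add(SZ, Z)), add(add(SSSZ, Z), add(Z, Z))))))))
  →25  S(S(S(S(S(add(add(add(SZ, Z), add(Z, Z)), mul(add(Z, add(SZ, Z)), add(add(SSSZ, Z), add(Z, Z)))))))))
  →26  S(S(S(S(S(add(add(S(add(Z, Z)), add(Z, Z)), mul(add(Z, add(SZ, Z)), add(add(SSSZ, Z), add(Z, Z)))))))))
  →27  S(S(S(S(S(add(S(add(add(Z, Z), add(Z, Z))), mul(add(Z, add(SZ, Z)), add(add(SSSZ, Z), add(Z, Z)))))))))
  →28  S(S(S(S(S(S(add(add(add(Z, Z), add(Z, Z)), mul(add(Z, add(SZ, Z)), add(add(SSSZ, Z), add(Z, Z))))))))))
  →29  S(S(S(S(S(S(add(add(Z, add(Z, Z)), mul(add(Z, add(SZ, Z)), add(add(SSSZ, Z), add(Z, Z))))))))))
  →30  S(S(S(S(S(S(add(add(Z, Z), mul(add(Z, add(SZ, Z)), add(add(SSSZ, Z), add(Z, Z))))))))))
  →31  S(S(S(S(S(S(add(Z, mul(add(Z, add(SZ, Z)), add(add(SSSZ, Z), add(Z, Z))))))))))
  →32  S(S(S(S(S(S(mul(add(Z, add(SZ, Z)), add(add(SSSZ, Z), add(Z, Z)))))))))
  →33  S(S(S(S(S(S(mul(add(SZ, Z), add(add(SSSZ, Z), add(Z, Z)))))))))
  →34  S(S(S(S(S(S(mul(S(add(Z, Z)), add(add(SSSZ, Z), add(Z, Z)))))))))
  →35  S(S(S(S(S(S(add(add(add(SSSZ, Z), add(Z, Z)), mul(add(Z, Z), add(add(SSSZ, Z), add(Z, Z))))))))))
  →36  S(S(S(S(S(S(add(add(S(add(SSZ, Z)), add(Z, Z)), mul(add(Z, Z), add(add(SSSZ, Z), add(Z, Z))))))))))
  →37  S(S(S(S(S(S(add(S(add(add(SSZ, Z), add(Z, Z))), mul(add(Z, Z), add(add(SSSZ, Z), add(Z, Z))))))))))
  →38  S(S(S(S(S(S(S(add(add(add(SSZ, Z), add(Z, Z)), mul(add(Z, Z), add(add(SSSZ, Z), add(Z, Z)))))))))))
  →39  S(S(S(S(S(S(S(add(add(S(add(SZ, Z)), add(Z, Z)), mul(add(Z, Z), add(add(SSSZ, Z), add(Z, Z)))))))))))
  →40  S(S(S(S(S(S(S(add(S(add(add(SZ, Z), add(Z, Z))), mul(add(Z, Z), add(add(SSSZ, Z), add(Z, Z)))))))))))
  →41  S(S(S(S(S(S(S(S(add(add(add(SZ, Z), add(Z, Z)), mul(add(Z, Z), add(add(SSSZ, Z), add(Z, Z))))))))))))
  →42  S(S(S(S(S(S(S(S(add(add(S(add(Z, Z)), add(Z, Z)), mul(add(Z, Z), add(add(SSSZ, Z), add(Z, Z))))))))))))
  →43  S(S(S(S(S(S(S(S(add(S(add(add(Z, Z), add(Z, Z))), mul(add(Z, Z), add(add(SSSZ, Z), add(Z, Z))))))))))))
  →44  S(S(S(S(S(S(S(S(S(add(add(add(Z, Z), add(Z, Z)), mul(add(Z, Z), add(add(SSSZ, Z), add(Z, Z)))))))))))))
  →45  S(S(S(S(S(S(S(S(S(add(add(Z, add(Z, Z)), mul(add(Z, Z), add(add(SSSZ, Z), add(Z, Z)))))))))))))
  →46  S(S(S(S(S(S(S(S(S(add(add(Z, Z), mul(add(Z, Z), add(add(SSSZ, Z), add(Z, Z)))))))))))))
  →47  S(S(S(S(S(S(S(S(S(add(Z, mul(add(Z, Z), add(add(SSSZ, Z), add(Z, Z)))))))))))))
  →48  S(S(S(S(S(S(S(S(S(mul(add(Z, Z), add(add(SSSZ, Z), add(Z, Z))))))))))))
  →49  S(S(S(S(S(S(S(S(S(mul(Z, add(add(SSSZ, Z), add(Z, Z))))))))))))
  →50  S^9(Z)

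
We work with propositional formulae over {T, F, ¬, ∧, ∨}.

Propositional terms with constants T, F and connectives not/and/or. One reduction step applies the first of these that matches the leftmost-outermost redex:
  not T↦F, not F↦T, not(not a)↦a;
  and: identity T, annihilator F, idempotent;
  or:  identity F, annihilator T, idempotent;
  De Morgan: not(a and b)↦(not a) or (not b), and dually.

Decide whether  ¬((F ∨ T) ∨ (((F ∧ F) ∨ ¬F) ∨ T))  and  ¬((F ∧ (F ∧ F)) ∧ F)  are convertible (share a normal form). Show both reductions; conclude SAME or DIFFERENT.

Term A:
  start: ¬((F ∨ T) ∨ (((F ∧ F) ∨ ¬F) ∨ T))
  →1  ¬(F ∨ T) ∧ ¬(((F ∧ F) ∨ ¬F) ∨ T)
  →2  (¬F ∧ ¬T) ∧ ¬(((F ∧ F) ∨ ¬F) ∨ T)
  →3  (T ∧ ¬T) ∧ ¬(((F ∧ F) ∨ ¬F) ∨ T)
  →4  ¬T ∧ ¬(((F ∧ F) ∨ ¬F) ∨ T)
  →5  F ∧ ¬(((F ∧ F) ∨ ¬F) ∨ T)
  →6  F

Term B:
  start: ¬((F ∧ (F ∧ F)) ∧ F)
  →1  ¬(F ∧ (F ∧ F)) ∨ ¬F
  →2  (¬F ∨ ¬(F ∧ F)) ∨ ¬F
  →3  (T ∨ ¬(F ∧ F)) ∨ ¬F
  →4  T ∨ ¬F
  →5  T

Answer: DIFFERENT — A ⇓ F, B ⇓ T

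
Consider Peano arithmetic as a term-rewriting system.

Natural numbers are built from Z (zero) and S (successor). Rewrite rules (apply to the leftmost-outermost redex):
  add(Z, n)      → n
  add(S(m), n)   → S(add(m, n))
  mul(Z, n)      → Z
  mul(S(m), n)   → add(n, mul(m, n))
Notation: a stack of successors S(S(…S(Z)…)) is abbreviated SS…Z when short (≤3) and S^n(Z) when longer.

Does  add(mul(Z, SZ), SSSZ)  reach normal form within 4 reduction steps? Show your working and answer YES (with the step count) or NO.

  start: add(mul(Z, SZ), SSSZ)
  step 1: add(Z, SSSZ)
  step 2: SSSZ

Answer: YES — reaches normal form SSSZ in 2 ≤ 4 steps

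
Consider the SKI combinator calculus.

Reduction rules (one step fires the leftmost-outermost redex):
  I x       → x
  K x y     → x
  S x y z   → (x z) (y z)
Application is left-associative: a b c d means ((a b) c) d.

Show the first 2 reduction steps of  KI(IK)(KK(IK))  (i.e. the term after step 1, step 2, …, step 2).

  start: KI(IK)(KK(IK))
  [1] I(KK(IK))
  [2] KK(IK)

Answer: after 2 steps: KK(IK)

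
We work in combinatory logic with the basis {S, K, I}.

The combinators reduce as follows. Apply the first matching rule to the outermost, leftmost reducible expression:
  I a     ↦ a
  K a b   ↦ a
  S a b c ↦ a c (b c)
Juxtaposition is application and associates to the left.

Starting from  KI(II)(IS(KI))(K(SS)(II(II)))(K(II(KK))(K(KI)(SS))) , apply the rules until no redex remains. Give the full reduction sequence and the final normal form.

Answer: normal form = SS(KK)  (in 10 steps)

Reduction:
  start: KI(II)(IS(KI))(K(SS)(II(II)))(K(II(KK))(K(KI)(SS)))
  [1] I(IS(KI))(K(SS)(II(II)))(K(II(KK))(K(KI)(SS)))
  [2] IS(KI)(K(SS)(II(II)))(K(II(KK))(K(KI)(SS)))
  [3] S(KI)(K(SS)(II(II)))(K(II(KK))(K(KI)(SS)))
  [4] KI(K(II(KK))(K(KI)(SS)))(K(SS)(II(II))(K(II(KK))(K(KI)(SS))))
  [5] I(K(SS)(II(II))(K(II(KK))(K(KI)(SS))))
  [6] K(SS)(II(II))(K(II(KK))(K(KI)(SS)))
  [7] SS(K(II(KK))(K(KI)(SS)))
  [8] SS(II(KK))
  [9] SS(I(KK))
  [10] SS(KK)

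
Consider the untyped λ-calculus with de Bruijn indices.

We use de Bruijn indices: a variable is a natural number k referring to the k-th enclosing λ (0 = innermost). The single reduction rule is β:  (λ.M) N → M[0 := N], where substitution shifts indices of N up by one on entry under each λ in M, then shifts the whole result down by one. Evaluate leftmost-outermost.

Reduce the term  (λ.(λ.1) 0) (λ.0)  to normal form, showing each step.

  start: (λ.(λ.1) 0) (λ.0)
  →1  (λ.λ.0) (λ.0)
  →2  λ.0

Answer: normal form = λ.0  (in 2 steps)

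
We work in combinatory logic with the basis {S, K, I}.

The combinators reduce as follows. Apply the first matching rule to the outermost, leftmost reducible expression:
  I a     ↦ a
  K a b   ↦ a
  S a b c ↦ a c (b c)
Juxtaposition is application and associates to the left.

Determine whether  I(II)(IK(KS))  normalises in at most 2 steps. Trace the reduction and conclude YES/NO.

  start: I(II)(IK(KS))
  step 1: II(IK(KS))
  step 2: I(IK(KS))

Answer: NO — after 2 steps the term is I(IK(KS)), not yet normal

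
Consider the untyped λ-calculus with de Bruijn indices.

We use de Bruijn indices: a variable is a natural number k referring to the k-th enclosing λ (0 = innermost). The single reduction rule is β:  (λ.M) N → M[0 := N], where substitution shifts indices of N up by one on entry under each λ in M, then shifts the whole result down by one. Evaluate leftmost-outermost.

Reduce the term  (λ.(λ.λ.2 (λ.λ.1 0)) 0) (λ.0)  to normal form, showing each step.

  start: (λ.(λ.λ.2 (λ.λ.1 0)) 0) (λ.0)
  →1  (λ.λ.(λ.0) (λ.λ.1 0)) (λ.0)
  →2  λ.(λ.0) (λ.λ.1 0)
  →3  λ.λ.λ.1 0

Answer: normal form = λ.λ.λ.1 0  (in 3 steps)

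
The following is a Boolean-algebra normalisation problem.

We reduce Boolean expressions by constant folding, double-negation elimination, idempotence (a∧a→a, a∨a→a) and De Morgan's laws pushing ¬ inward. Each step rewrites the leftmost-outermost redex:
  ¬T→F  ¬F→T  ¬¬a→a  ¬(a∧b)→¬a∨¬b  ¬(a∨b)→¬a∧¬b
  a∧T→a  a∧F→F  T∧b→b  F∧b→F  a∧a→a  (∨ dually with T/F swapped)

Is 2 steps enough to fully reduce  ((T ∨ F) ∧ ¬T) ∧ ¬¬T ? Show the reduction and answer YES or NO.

Answer: NO — after 2 steps the term is ¬T ∧ ¬¬T, not yet normal

Derivation:
  start: ((T ∨ F) ∧ ¬T) ∧ ¬¬T
  step 1: (T ∧ ¬T) ∧ ¬¬T
  step 2: ¬T ∧ ¬¬T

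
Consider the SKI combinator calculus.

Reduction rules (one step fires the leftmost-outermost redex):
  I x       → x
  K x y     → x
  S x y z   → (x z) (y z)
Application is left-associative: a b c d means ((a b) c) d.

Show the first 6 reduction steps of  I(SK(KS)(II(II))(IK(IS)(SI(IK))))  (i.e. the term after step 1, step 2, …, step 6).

  start: I(SK(KS)(II(II))(IK(IS)(SI(IK))))
  →1  SK(KS)(II(II))(IK(IS)(SI(IK)))
  →2  K(II(II))(KS(II(II)))(IK(IS)(SI(IK)))
  →3  II(II)(IK(IS)(SI(IK)))
  →4  I(II)(IK(IS)(SI(IK)))
  →5  II(IK(IS)(SI(IK)))
  →6  I(IK(IS)(SI(IK)))

Answer: after 6 steps: I(IK(IS)(SI(IK)))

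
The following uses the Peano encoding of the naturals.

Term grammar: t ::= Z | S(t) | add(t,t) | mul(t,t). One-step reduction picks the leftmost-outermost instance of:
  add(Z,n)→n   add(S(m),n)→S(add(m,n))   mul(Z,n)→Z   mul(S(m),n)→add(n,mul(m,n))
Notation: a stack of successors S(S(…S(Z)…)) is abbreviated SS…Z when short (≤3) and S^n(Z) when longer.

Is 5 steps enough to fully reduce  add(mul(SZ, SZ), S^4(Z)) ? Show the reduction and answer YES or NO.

  start: add(mul(SZ, SZ), S^4(Z))
  →1  add(add(SZ, mul(Z, SZ)), S^4(Z))
  →2  add(S(add(Z, mul(Z, SZ))), S^4(Z))
  →3  S(add(add(Z, mul(Z, SZ)), S^4(Z)))
  →4  S(add(mul(Z, SZ), S^4(Z)))
  →5  S(add(Z, S^4(Z)))

Answer: NO — after 5 steps the term is S(add(Z, S^4(Z))), not yet normal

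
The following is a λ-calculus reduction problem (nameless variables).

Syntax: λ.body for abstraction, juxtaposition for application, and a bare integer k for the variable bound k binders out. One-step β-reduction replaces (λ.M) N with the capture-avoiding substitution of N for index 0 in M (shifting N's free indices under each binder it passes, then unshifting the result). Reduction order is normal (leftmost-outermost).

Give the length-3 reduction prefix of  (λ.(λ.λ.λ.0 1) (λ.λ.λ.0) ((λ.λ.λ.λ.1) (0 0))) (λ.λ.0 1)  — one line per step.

  start: (λ.(λ.λ.λ.0 1) (λ.λ.λ.0) ((λ.λ.λ.λ.1) (0 0))) (λ.λ.0 1)
  →1  (λ.λ.λ.0 1) (λ.λ.λ.0) ((λ.λ.λ.λ.1) ((λ.λ.0 1) (λ.λ.0 1)))
  →2  (λ.λ.0 1) ((λ.λ.λ.λ.1) ((λ.λ.0 1) (λ.λ.0 1)))
  →3  λ.0 ((λ.λ.λ.λ.1) ((λ.λ.0 1) (λ.λ.0 1)))

Answer: after 3 steps: λ.0 ((λ.λ.λ.λ.1) ((λ.λ.0 1) (λ.λ.0 1)))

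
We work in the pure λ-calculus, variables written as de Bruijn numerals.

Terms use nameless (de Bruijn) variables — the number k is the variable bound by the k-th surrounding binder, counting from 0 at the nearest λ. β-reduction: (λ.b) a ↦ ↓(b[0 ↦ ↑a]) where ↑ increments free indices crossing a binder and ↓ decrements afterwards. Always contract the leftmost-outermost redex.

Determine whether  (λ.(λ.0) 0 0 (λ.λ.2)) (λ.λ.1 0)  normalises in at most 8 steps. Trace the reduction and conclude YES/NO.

  start: (λ.(λ.0) 0 0 (λ.λ.2)) (λ.λ.1 0)
  step 1: (λ.0) (λ.λ.1 0) (λ.λ.1 0) (λ.λ.λ.λ.1 0)
  step 2: (λ.λ.1 0) (λ.λ.1 0) (λ.λ.λ.λ.1 0)
  step 3: (λ.(λ.λ.1 0) 0) (λ.λ.λ.λ.1 0)
  step 4: (λ.λ.1 0) (λ.λ.λ.λ.1 0)
  step 5: λ.(λ.λ.λ.λ.1 0) 0
  step 6: λ.λ.λ.λ.1 0

Answer: YES — reaches normal form λ.λ.λ.λ.1 0 in 6 ≤ 8 steps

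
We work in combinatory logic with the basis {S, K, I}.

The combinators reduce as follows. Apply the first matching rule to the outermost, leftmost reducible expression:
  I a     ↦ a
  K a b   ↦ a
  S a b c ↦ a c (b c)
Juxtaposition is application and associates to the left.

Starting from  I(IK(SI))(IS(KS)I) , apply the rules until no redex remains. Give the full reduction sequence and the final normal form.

Answer: normal form = SI  (in 3 steps)

Derivation:
  start: I(IK(SI))(IS(KS)I)
  [1] IK(SI)(IS(KS)I)
  [2] K(SI)(IS(KS)I)
  [3] SI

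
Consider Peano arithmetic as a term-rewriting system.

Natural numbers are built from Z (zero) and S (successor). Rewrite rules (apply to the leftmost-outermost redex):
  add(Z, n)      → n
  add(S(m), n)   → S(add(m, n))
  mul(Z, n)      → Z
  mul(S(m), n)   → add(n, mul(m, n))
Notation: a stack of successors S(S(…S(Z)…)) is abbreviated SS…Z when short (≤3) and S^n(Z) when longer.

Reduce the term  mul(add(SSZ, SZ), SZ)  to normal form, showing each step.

Answer: normal form = SSSZ  (in 13 steps)

Working:
  start: mul(add(SSZ, SZ), SZ)
  step 1: mul(S(add(SZ, SZ)), SZ)
  step 2: add(SZ, mul(add(SZ, SZ), SZ))
  step 3: S(add(Z, mul(add(SZ, SZ), SZ)))
  step 4: S(mul(add(SZ, SZ), SZ))
  step 5: S(mul(S(add(Z, SZ)), SZ))
  step 6: S(add(SZ, mul(add(Z, SZ), SZ)))
  step 7: S(S(add(Z, mul(add(Z, SZ), SZ))))
  step 8: S(S(mul(add(Z, SZ), SZ)))
  step 9: S(S(mul(SZ, SZ)))
  step 10: S(S(add(SZ, mul(Z, SZ))))
  step 11: S(S(S(add(Z, mul(Z, SZ)))))
  step 12: S(S(S(mul(Z, SZ))))
  step 13: SSSZ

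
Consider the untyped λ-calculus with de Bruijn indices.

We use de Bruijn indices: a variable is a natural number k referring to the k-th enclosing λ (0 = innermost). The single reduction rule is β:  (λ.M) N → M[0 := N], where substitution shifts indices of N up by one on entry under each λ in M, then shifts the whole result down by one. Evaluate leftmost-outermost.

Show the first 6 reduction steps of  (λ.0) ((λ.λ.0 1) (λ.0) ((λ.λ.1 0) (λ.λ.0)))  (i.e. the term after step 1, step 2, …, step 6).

Answer: after 6 steps: λ.0

Reduction:
  start: (λ.0) ((λ.λ.0 1) (λ.0) ((λ.λ.1 0) (λ.λ.0)))
  step 1: (λ.λ.0 1) (λ.0) ((λ.λ.1 0) (λ.λ.0))
  step 2: (λ.0 (λ.0)) ((λ.λ.1 0) (λ.λ.0))
  step 3: (λ.λ.1 0) (λ.λ.0) (λ.0)
  step 4: (λ.(λ.λ.0) 0) (λ.0)
  step 5: (λ.λ.0) (λ.0)
  step 6: λ.0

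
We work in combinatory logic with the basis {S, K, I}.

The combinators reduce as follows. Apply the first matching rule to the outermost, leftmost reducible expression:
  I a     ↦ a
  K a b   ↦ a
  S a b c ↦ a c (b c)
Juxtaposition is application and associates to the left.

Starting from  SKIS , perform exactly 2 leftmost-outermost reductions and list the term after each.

  start: SKIS
  [1] KS(IS)
  [2] S

Answer: after 2 steps: S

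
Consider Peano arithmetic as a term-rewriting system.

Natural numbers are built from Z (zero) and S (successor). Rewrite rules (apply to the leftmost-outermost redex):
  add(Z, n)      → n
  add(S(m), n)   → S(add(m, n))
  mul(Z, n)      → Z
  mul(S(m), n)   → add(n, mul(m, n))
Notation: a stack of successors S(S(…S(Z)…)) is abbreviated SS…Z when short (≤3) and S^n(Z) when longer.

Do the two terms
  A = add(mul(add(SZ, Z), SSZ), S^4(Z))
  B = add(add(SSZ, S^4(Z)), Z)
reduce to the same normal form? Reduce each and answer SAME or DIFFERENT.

Answer: SAME — A ⇓ S^6(Z), B ⇓ S^6(Z)

Reduction:
Term A:
  start: add(mul(add(SZ, Z), SSZ), S^4(Z))
  [1] add(mul(S(add(Z, Z)), SSZ), S^4(Z))
  [2] add(add(SSZ, mul(add(Z, Z), SSZ)), S^4(Z))
  [3] add(S(add(SZ, mul(add(Z, Z), SSZ))), S^4(Z))
  [4] S(add(add(SZ, mul(add(Z, Z), SSZ)), S^4(Z)))
  [5] S(add(S(add(Z, mul(add(Z, Z), SSZ))), S^4(Z)))
  [6] S(S(add(add(Z, mul(add(Z, Z), SSZ)), S^4(Z))))
  [7] S(S(add(mul(add(Z, Z), SSZ), S^4(Z))))
  [8] S(S(add(mul(Z, SSZ), S^4(Z))))
  [9] S(S(add(Z, S^4(Z))))
  [10] S^6(Z)

Term B:
  start: add(add(SSZ, S^4(Z)), Z)
  [1] add(S(add(SZ, S^4(Z))), Z)
  [2] S(add(add(SZ, S^4(Z)), Z))
  [3] S(add(S(add(Z, S^4(Z))), Z))
  [4] S(S(add(add(Z, S^4(Z)), Z)))
  [5] S(S(add(S^4(Z), Z)))
  [6] S(S(S(add(SSSZ, Z))))
  [7] S(S(S(S(add(SSZ, Z)))))
  [8] S(S(S(S(S(add(SZ, Z))))))
  [9] S(S(S(S(S(S(add(Z, Z)))))))
  [10] S^6(Z)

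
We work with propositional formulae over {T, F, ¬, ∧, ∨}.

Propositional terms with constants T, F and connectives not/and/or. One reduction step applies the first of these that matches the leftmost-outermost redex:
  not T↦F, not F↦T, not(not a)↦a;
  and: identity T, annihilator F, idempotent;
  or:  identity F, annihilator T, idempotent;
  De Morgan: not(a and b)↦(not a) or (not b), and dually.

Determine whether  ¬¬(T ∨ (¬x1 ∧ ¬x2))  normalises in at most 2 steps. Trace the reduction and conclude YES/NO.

  start: ¬¬(T ∨ (¬x1 ∧ ¬x2))
  →1  T ∨ (¬x1 ∧ ¬x2)
  →2  T

Answer: YES — reaches normal form T in 2 ≤ 2 steps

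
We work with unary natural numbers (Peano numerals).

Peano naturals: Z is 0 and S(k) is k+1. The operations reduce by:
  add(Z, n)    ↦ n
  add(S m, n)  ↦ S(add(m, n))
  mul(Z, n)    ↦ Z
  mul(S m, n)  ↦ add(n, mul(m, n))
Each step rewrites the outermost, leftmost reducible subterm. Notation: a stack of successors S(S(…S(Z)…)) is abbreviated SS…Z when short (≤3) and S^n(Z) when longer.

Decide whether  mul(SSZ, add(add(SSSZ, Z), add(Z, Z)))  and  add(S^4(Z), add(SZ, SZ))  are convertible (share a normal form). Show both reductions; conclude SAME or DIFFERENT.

Answer: SAME — A ⇓ S^6(Z), B ⇓ S^6(Z)

Reduction:
Term A:
  start: mul(SSZ, add(add(SSSZ, Z), add(Z, Z)))
  [1] add(add(add(SSSZ, Z), add(Z, Z)), mul(SZ, add(add(SSSZ, Z), add(Z, Z))))
  [2] add(add(S(add(SSZ, Z)), add(Z, Z)), mul(SZ, add(add(SSSZ, Z), add(Z, Z))))
  [3] add(S(add(add(SSZ, Z), add(Z, Z))), mul(SZ, add(add(SSSZ, Z), add(Z, Z))))
  [4] S(add(add(add(SSZ, Z), add(Z, Z)), mul(SZ, add(add(SSSZ, Z), add(Z, Z)))))
  [5] S(add(add(S(add(SZ, Z)), add(Z, Z)), mul(SZ, add(add(SSSZ, Z), add(Z, Z)))))
  [6] S(add(S(add(add(SZ, Z), add(Z, Z))), mul(SZ, add(add(SSSZ, Z), add(Z, Z)))))
  [7] S(S(add(add(add(SZ, Z), add(Z, Z)), mul(SZ, add(add(SSSZ, Z), add(Z, Z))))))
  [8] S(S(add(add(S(add(Z, Z)), add(Z, Z)), mul(SZ, add(add(SSSZ, Z), add(Z, Z))))))
  [9] S(S(add(S(add(add(Z, Z), add(Z, Z))), mul(SZ, add(add(SSSZ, Z), add(Z, Z))))))
  [10] S(S(S(add(add(add(Z, Z), add(Z, Z)), mul(SZ, add(add(SSSZ, Z), add(Z, Z)))))))
  [11] S(S(S(add(add(Z, add(Z, Z)), mul(SZ, add(add(SSSZ, Z), add(Z, Z)))))))
  [12] S(S(S(add(add(Z, Z), mul(SZ, add(add(SSSZ, Z), add(Z, Z)))))))
  [13] S(S(S(add(Z, mul(SZ, add(add(SSSZ, Z), add(Z, Z)))))))
  [14] S(S(S(mul(SZ, add(add(SSSZ, Z), add(Z, Z))))))
  [15] S(S(S(add(add(add(SSSZ, Z), add(Z, Z)), mul(Z, add(add(SSSZ, Z), add(Z, Z)))))))
  [16] S(S(S(add(add(S(add(SSZ, Z)), add(Z, Z)), mul(Z, add(add(SSSZ, Z), add(Z, Z)))))))
  [17] S(S(S(add(S(add(add(SSZ, Z), add(Z, Z))), mul(Z, add(add(SSSZ, Z), add(Z, Z)))))))
  [18] S(S(S(S(add(add(add(SSZ, Z), add(Z, Z)), mul(Z, add(add(SSSZ, Z), add(Z, Z))))))))
  [19] S(S(S(S(add(add(S(add(SZ, Z)), add(Z, Z)), mul(Z, add(add(SSSZ, Z), add(Z, Z))))))))
  [20] S(S(S(S(add(S(add(add(SZ, Z), add(Z, Z))), mul(Z, add(add(SSSZ, Z), add(Z, Z))))))))
  [21] S(S(S(S(S(add(add(add(SZ, Z), add(Z, Z)), mul(Z, add(add(SSSZ, Z), add(Z, Z)))))))))
  [22] S(S(S(S(S(add(add(S(add(Z, Z)), add(Z, Z)), mul(Z, add(add(SSSZ, Z), add(Z, Z)))))))))
  [23] S(S(S(S(S(add(S(add(add(Z, Z), add(Z, Z))), mul(Z, add(add(SSSZ, Z), add(Z, Z)))))))))
  [24] S(S(S(S(S(S(add(add(add(Z, Z), add(Z, Z)), mul(Z, add(add(SSSZ, Z), add(Z, Z))))))))))
  [25] S(S(S(S(S(S(add(add(Z, add(Z, Z)), mul(Z, add(add(SSSZ, Z), add(Z, Z))))))))))
  [26] S(S(S(S(S(S(add(add(Z, Z), mul(Z, add(add(SSSZ, Z), add(Z, Z))))))))))
  [27] S(S(S(S(S(S(add(Z, mul(Z, add(add(SSSZ, Z), add(Z, Z))))))))))
  [28] S(S(S(S(S(S(mul(Z, add(add(SSSZ, Z), add(Z, Z)))))))))
  [29] S^6(Z)

Term B:
  start: add(S^4(Z), add(SZ, SZ))
  [1] S(add(SSSZ, add(SZ, SZ)))
  [2] S(S(add(SSZ, add(SZ, SZ))))
  [3] S(S(S(add(SZ, add(SZ, SZ)))))
  [4] S(S(S(S(add(Z, add(SZ, SZ))))))
  [5] S(S(S(S(add(SZ, SZ)))))
  [6] S(S(S(S(S(add(Z, SZ))))))
  [7] S^6(Z)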